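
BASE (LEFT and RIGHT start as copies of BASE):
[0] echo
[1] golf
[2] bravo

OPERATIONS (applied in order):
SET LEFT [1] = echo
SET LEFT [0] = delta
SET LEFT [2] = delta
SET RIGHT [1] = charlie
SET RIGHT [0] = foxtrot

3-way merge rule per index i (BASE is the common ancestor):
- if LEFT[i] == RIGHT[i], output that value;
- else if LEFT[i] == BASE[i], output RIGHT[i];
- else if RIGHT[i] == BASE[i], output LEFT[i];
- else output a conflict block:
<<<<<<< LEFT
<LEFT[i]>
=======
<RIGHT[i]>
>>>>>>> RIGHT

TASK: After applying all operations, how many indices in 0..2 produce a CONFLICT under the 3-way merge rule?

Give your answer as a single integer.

Final LEFT:  [delta, echo, delta]
Final RIGHT: [foxtrot, charlie, bravo]
i=0: BASE=echo L=delta R=foxtrot all differ -> CONFLICT
i=1: BASE=golf L=echo R=charlie all differ -> CONFLICT
i=2: L=delta, R=bravo=BASE -> take LEFT -> delta
Conflict count: 2

Answer: 2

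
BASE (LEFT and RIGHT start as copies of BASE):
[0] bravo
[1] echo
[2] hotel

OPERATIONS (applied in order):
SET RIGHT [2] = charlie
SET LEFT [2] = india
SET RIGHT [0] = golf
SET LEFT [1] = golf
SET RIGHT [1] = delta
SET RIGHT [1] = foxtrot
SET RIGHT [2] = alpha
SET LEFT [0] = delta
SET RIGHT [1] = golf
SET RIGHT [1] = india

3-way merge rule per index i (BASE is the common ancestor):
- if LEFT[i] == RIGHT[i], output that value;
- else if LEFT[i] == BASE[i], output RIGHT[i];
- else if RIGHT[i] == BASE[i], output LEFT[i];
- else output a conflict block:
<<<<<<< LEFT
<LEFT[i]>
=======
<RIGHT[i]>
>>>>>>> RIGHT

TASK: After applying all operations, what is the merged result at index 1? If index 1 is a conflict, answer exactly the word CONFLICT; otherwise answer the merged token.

Answer: CONFLICT

Derivation:
Final LEFT:  [delta, golf, india]
Final RIGHT: [golf, india, alpha]
i=0: BASE=bravo L=delta R=golf all differ -> CONFLICT
i=1: BASE=echo L=golf R=india all differ -> CONFLICT
i=2: BASE=hotel L=india R=alpha all differ -> CONFLICT
Index 1 -> CONFLICT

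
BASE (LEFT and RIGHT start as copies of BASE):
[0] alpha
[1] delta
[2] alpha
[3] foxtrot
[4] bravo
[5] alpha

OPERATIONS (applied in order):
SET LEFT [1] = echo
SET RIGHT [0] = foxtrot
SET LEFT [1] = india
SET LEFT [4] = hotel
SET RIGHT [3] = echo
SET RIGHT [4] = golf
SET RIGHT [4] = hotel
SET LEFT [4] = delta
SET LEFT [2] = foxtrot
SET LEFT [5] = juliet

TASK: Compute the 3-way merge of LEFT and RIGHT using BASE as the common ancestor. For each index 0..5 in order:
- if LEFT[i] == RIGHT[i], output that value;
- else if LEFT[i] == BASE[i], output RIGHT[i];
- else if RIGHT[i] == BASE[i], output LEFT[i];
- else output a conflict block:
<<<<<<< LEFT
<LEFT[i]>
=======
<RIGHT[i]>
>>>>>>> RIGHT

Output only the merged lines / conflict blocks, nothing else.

Final LEFT:  [alpha, india, foxtrot, foxtrot, delta, juliet]
Final RIGHT: [foxtrot, delta, alpha, echo, hotel, alpha]
i=0: L=alpha=BASE, R=foxtrot -> take RIGHT -> foxtrot
i=1: L=india, R=delta=BASE -> take LEFT -> india
i=2: L=foxtrot, R=alpha=BASE -> take LEFT -> foxtrot
i=3: L=foxtrot=BASE, R=echo -> take RIGHT -> echo
i=4: BASE=bravo L=delta R=hotel all differ -> CONFLICT
i=5: L=juliet, R=alpha=BASE -> take LEFT -> juliet

Answer: foxtrot
india
foxtrot
echo
<<<<<<< LEFT
delta
=======
hotel
>>>>>>> RIGHT
juliet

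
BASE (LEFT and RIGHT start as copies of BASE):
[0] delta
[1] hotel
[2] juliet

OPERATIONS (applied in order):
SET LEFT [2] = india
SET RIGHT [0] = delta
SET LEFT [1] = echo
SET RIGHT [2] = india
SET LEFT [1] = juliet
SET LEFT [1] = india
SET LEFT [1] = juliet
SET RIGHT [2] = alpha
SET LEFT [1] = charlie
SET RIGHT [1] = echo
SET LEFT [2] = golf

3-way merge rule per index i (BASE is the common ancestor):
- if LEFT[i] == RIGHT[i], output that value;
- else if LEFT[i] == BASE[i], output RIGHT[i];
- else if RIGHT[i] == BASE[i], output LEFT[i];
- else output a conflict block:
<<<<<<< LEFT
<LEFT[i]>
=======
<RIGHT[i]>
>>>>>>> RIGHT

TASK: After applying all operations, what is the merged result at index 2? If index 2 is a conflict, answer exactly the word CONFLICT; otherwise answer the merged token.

Answer: CONFLICT

Derivation:
Final LEFT:  [delta, charlie, golf]
Final RIGHT: [delta, echo, alpha]
i=0: L=delta R=delta -> agree -> delta
i=1: BASE=hotel L=charlie R=echo all differ -> CONFLICT
i=2: BASE=juliet L=golf R=alpha all differ -> CONFLICT
Index 2 -> CONFLICT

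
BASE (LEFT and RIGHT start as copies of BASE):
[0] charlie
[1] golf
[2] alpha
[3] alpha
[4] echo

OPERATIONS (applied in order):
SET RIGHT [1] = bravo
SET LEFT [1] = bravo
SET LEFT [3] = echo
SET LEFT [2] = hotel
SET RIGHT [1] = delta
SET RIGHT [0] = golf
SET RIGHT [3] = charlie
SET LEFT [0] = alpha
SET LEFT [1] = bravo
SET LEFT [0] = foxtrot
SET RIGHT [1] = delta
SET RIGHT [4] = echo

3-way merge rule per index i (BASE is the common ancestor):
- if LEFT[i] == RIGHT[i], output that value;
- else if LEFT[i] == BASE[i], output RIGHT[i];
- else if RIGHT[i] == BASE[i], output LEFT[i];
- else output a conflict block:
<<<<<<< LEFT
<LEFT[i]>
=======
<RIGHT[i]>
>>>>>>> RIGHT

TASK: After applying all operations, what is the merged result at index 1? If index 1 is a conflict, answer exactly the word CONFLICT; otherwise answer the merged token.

Final LEFT:  [foxtrot, bravo, hotel, echo, echo]
Final RIGHT: [golf, delta, alpha, charlie, echo]
i=0: BASE=charlie L=foxtrot R=golf all differ -> CONFLICT
i=1: BASE=golf L=bravo R=delta all differ -> CONFLICT
i=2: L=hotel, R=alpha=BASE -> take LEFT -> hotel
i=3: BASE=alpha L=echo R=charlie all differ -> CONFLICT
i=4: L=echo R=echo -> agree -> echo
Index 1 -> CONFLICT

Answer: CONFLICT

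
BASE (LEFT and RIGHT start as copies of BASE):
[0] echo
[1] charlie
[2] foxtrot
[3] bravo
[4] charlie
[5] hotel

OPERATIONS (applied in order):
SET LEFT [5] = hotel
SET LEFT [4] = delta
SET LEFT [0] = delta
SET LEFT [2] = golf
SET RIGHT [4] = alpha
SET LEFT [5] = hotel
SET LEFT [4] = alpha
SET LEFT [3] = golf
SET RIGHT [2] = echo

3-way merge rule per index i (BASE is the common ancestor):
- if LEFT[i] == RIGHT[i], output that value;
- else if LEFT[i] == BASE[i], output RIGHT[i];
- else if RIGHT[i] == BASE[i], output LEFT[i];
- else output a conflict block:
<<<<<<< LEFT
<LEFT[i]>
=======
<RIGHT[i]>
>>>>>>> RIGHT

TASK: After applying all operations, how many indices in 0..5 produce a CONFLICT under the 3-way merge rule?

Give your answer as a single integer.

Answer: 1

Derivation:
Final LEFT:  [delta, charlie, golf, golf, alpha, hotel]
Final RIGHT: [echo, charlie, echo, bravo, alpha, hotel]
i=0: L=delta, R=echo=BASE -> take LEFT -> delta
i=1: L=charlie R=charlie -> agree -> charlie
i=2: BASE=foxtrot L=golf R=echo all differ -> CONFLICT
i=3: L=golf, R=bravo=BASE -> take LEFT -> golf
i=4: L=alpha R=alpha -> agree -> alpha
i=5: L=hotel R=hotel -> agree -> hotel
Conflict count: 1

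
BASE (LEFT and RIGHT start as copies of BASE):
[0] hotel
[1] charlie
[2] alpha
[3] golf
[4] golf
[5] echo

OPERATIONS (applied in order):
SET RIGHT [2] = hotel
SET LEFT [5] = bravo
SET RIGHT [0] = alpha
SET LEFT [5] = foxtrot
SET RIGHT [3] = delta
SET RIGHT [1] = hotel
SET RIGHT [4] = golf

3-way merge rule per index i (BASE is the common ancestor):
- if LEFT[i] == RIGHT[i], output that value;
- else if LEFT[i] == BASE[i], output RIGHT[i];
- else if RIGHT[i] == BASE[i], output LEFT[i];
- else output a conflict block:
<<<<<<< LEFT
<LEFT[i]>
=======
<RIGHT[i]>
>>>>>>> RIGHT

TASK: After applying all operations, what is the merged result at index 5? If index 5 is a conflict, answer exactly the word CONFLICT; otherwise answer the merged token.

Final LEFT:  [hotel, charlie, alpha, golf, golf, foxtrot]
Final RIGHT: [alpha, hotel, hotel, delta, golf, echo]
i=0: L=hotel=BASE, R=alpha -> take RIGHT -> alpha
i=1: L=charlie=BASE, R=hotel -> take RIGHT -> hotel
i=2: L=alpha=BASE, R=hotel -> take RIGHT -> hotel
i=3: L=golf=BASE, R=delta -> take RIGHT -> delta
i=4: L=golf R=golf -> agree -> golf
i=5: L=foxtrot, R=echo=BASE -> take LEFT -> foxtrot
Index 5 -> foxtrot

Answer: foxtrot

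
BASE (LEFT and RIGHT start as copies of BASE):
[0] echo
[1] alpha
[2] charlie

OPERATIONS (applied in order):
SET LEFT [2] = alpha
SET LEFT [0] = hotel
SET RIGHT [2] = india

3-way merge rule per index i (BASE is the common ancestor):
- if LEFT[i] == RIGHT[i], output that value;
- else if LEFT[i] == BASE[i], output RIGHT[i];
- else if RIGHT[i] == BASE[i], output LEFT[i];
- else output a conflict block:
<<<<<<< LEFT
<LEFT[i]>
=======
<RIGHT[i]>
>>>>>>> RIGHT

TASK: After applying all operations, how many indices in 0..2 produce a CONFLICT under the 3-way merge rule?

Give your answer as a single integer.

Final LEFT:  [hotel, alpha, alpha]
Final RIGHT: [echo, alpha, india]
i=0: L=hotel, R=echo=BASE -> take LEFT -> hotel
i=1: L=alpha R=alpha -> agree -> alpha
i=2: BASE=charlie L=alpha R=india all differ -> CONFLICT
Conflict count: 1

Answer: 1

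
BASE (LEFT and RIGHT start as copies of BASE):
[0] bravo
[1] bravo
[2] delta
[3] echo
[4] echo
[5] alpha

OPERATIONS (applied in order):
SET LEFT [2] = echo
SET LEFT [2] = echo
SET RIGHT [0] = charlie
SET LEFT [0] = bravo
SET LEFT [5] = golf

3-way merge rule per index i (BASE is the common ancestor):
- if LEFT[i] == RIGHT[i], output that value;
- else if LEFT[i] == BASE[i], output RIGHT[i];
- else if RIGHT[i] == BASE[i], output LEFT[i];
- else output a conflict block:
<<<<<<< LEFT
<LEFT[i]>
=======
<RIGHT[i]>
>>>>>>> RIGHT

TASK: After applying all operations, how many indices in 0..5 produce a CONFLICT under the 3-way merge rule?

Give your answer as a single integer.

Answer: 0

Derivation:
Final LEFT:  [bravo, bravo, echo, echo, echo, golf]
Final RIGHT: [charlie, bravo, delta, echo, echo, alpha]
i=0: L=bravo=BASE, R=charlie -> take RIGHT -> charlie
i=1: L=bravo R=bravo -> agree -> bravo
i=2: L=echo, R=delta=BASE -> take LEFT -> echo
i=3: L=echo R=echo -> agree -> echo
i=4: L=echo R=echo -> agree -> echo
i=5: L=golf, R=alpha=BASE -> take LEFT -> golf
Conflict count: 0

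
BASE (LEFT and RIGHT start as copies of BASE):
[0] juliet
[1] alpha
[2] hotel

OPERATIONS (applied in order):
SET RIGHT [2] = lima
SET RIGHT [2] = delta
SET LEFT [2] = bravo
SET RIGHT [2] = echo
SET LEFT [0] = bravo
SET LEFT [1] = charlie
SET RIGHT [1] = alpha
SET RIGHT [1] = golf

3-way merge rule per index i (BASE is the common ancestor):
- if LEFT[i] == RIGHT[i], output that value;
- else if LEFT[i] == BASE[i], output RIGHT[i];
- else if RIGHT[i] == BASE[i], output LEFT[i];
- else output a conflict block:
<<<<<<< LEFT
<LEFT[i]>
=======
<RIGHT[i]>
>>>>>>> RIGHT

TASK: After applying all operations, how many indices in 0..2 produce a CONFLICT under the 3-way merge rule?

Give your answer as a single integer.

Final LEFT:  [bravo, charlie, bravo]
Final RIGHT: [juliet, golf, echo]
i=0: L=bravo, R=juliet=BASE -> take LEFT -> bravo
i=1: BASE=alpha L=charlie R=golf all differ -> CONFLICT
i=2: BASE=hotel L=bravo R=echo all differ -> CONFLICT
Conflict count: 2

Answer: 2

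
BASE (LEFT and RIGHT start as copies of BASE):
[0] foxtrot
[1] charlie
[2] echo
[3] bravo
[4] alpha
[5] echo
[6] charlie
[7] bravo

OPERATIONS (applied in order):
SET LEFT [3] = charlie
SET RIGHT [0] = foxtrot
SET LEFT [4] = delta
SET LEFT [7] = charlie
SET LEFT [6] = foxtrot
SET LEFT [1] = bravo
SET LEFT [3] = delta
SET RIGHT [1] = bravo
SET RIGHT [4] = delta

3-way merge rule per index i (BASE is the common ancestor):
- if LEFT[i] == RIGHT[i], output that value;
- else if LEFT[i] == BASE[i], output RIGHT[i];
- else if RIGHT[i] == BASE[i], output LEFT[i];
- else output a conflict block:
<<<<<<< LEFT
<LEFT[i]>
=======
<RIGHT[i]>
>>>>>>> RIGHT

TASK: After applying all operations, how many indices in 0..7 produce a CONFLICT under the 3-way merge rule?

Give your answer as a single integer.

Final LEFT:  [foxtrot, bravo, echo, delta, delta, echo, foxtrot, charlie]
Final RIGHT: [foxtrot, bravo, echo, bravo, delta, echo, charlie, bravo]
i=0: L=foxtrot R=foxtrot -> agree -> foxtrot
i=1: L=bravo R=bravo -> agree -> bravo
i=2: L=echo R=echo -> agree -> echo
i=3: L=delta, R=bravo=BASE -> take LEFT -> delta
i=4: L=delta R=delta -> agree -> delta
i=5: L=echo R=echo -> agree -> echo
i=6: L=foxtrot, R=charlie=BASE -> take LEFT -> foxtrot
i=7: L=charlie, R=bravo=BASE -> take LEFT -> charlie
Conflict count: 0

Answer: 0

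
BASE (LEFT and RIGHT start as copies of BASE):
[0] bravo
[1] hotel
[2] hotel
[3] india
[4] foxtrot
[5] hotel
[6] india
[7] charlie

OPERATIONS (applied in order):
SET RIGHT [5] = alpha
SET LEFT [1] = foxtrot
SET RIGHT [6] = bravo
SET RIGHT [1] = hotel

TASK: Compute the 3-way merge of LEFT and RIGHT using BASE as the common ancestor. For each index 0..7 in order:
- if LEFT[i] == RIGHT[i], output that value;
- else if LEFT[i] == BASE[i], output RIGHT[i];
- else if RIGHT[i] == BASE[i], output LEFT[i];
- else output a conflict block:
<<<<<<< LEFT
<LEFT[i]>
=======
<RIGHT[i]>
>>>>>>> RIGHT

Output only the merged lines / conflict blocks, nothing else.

Answer: bravo
foxtrot
hotel
india
foxtrot
alpha
bravo
charlie

Derivation:
Final LEFT:  [bravo, foxtrot, hotel, india, foxtrot, hotel, india, charlie]
Final RIGHT: [bravo, hotel, hotel, india, foxtrot, alpha, bravo, charlie]
i=0: L=bravo R=bravo -> agree -> bravo
i=1: L=foxtrot, R=hotel=BASE -> take LEFT -> foxtrot
i=2: L=hotel R=hotel -> agree -> hotel
i=3: L=india R=india -> agree -> india
i=4: L=foxtrot R=foxtrot -> agree -> foxtrot
i=5: L=hotel=BASE, R=alpha -> take RIGHT -> alpha
i=6: L=india=BASE, R=bravo -> take RIGHT -> bravo
i=7: L=charlie R=charlie -> agree -> charlie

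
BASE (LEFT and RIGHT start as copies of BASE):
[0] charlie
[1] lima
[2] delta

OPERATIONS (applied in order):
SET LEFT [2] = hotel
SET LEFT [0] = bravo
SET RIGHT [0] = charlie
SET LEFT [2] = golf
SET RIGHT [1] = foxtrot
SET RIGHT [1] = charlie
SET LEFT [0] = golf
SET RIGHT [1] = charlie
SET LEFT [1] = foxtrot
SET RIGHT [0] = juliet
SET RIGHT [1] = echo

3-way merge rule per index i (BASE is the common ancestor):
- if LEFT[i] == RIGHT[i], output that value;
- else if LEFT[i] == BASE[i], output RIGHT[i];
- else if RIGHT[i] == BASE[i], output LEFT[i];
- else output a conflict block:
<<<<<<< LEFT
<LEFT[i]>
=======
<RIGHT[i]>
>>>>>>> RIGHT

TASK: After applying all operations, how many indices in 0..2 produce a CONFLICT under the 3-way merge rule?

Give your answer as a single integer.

Answer: 2

Derivation:
Final LEFT:  [golf, foxtrot, golf]
Final RIGHT: [juliet, echo, delta]
i=0: BASE=charlie L=golf R=juliet all differ -> CONFLICT
i=1: BASE=lima L=foxtrot R=echo all differ -> CONFLICT
i=2: L=golf, R=delta=BASE -> take LEFT -> golf
Conflict count: 2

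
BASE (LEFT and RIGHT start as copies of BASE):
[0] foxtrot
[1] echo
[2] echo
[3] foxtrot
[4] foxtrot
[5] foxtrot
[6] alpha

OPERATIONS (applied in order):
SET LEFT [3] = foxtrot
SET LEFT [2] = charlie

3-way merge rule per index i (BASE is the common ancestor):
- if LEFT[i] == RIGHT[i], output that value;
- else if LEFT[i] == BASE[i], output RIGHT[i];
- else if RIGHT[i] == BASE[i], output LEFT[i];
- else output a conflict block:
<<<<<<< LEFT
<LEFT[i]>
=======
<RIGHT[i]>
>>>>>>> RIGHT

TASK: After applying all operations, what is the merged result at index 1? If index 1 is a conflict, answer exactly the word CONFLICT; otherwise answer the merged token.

Answer: echo

Derivation:
Final LEFT:  [foxtrot, echo, charlie, foxtrot, foxtrot, foxtrot, alpha]
Final RIGHT: [foxtrot, echo, echo, foxtrot, foxtrot, foxtrot, alpha]
i=0: L=foxtrot R=foxtrot -> agree -> foxtrot
i=1: L=echo R=echo -> agree -> echo
i=2: L=charlie, R=echo=BASE -> take LEFT -> charlie
i=3: L=foxtrot R=foxtrot -> agree -> foxtrot
i=4: L=foxtrot R=foxtrot -> agree -> foxtrot
i=5: L=foxtrot R=foxtrot -> agree -> foxtrot
i=6: L=alpha R=alpha -> agree -> alpha
Index 1 -> echo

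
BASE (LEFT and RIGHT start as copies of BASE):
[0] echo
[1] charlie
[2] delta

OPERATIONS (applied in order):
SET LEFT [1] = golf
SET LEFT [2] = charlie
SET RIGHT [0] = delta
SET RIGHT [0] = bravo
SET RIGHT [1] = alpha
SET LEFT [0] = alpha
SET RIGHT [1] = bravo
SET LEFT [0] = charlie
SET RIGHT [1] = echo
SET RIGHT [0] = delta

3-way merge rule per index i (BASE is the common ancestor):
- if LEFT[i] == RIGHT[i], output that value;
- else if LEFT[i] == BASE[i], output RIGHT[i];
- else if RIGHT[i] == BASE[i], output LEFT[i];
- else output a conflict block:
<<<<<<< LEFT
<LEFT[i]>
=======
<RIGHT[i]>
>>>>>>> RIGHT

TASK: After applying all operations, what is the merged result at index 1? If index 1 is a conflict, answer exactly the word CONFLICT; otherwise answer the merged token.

Answer: CONFLICT

Derivation:
Final LEFT:  [charlie, golf, charlie]
Final RIGHT: [delta, echo, delta]
i=0: BASE=echo L=charlie R=delta all differ -> CONFLICT
i=1: BASE=charlie L=golf R=echo all differ -> CONFLICT
i=2: L=charlie, R=delta=BASE -> take LEFT -> charlie
Index 1 -> CONFLICT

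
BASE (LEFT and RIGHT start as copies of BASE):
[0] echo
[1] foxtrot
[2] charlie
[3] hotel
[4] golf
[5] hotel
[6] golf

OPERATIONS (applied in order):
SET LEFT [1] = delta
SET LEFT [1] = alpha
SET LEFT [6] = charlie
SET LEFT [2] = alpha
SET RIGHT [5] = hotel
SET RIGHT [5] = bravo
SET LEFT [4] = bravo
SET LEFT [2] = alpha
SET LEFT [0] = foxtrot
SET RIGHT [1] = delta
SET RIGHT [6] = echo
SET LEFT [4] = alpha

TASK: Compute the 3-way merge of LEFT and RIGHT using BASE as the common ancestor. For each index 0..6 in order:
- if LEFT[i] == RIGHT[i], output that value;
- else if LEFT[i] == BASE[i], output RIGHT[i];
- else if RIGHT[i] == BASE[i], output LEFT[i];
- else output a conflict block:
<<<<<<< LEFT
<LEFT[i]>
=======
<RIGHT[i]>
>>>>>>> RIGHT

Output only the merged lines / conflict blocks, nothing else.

Final LEFT:  [foxtrot, alpha, alpha, hotel, alpha, hotel, charlie]
Final RIGHT: [echo, delta, charlie, hotel, golf, bravo, echo]
i=0: L=foxtrot, R=echo=BASE -> take LEFT -> foxtrot
i=1: BASE=foxtrot L=alpha R=delta all differ -> CONFLICT
i=2: L=alpha, R=charlie=BASE -> take LEFT -> alpha
i=3: L=hotel R=hotel -> agree -> hotel
i=4: L=alpha, R=golf=BASE -> take LEFT -> alpha
i=5: L=hotel=BASE, R=bravo -> take RIGHT -> bravo
i=6: BASE=golf L=charlie R=echo all differ -> CONFLICT

Answer: foxtrot
<<<<<<< LEFT
alpha
=======
delta
>>>>>>> RIGHT
alpha
hotel
alpha
bravo
<<<<<<< LEFT
charlie
=======
echo
>>>>>>> RIGHT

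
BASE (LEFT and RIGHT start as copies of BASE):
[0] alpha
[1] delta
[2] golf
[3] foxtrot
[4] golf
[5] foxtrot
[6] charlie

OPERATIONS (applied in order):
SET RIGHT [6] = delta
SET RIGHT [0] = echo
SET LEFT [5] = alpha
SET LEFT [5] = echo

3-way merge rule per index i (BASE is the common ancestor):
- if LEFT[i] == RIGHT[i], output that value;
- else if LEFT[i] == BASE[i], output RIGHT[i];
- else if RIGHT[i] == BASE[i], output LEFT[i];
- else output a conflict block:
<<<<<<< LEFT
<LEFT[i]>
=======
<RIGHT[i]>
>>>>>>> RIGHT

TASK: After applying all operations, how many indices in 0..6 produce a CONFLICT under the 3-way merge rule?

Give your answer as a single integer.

Answer: 0

Derivation:
Final LEFT:  [alpha, delta, golf, foxtrot, golf, echo, charlie]
Final RIGHT: [echo, delta, golf, foxtrot, golf, foxtrot, delta]
i=0: L=alpha=BASE, R=echo -> take RIGHT -> echo
i=1: L=delta R=delta -> agree -> delta
i=2: L=golf R=golf -> agree -> golf
i=3: L=foxtrot R=foxtrot -> agree -> foxtrot
i=4: L=golf R=golf -> agree -> golf
i=5: L=echo, R=foxtrot=BASE -> take LEFT -> echo
i=6: L=charlie=BASE, R=delta -> take RIGHT -> delta
Conflict count: 0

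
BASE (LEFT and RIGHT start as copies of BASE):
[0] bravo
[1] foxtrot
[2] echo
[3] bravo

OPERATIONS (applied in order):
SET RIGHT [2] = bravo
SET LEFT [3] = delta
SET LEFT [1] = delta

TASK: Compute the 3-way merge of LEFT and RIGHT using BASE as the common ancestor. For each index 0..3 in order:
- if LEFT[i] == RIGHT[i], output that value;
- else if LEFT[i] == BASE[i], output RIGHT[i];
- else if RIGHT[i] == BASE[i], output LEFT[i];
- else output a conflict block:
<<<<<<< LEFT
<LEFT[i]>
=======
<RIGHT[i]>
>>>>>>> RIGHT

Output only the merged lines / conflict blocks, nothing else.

Final LEFT:  [bravo, delta, echo, delta]
Final RIGHT: [bravo, foxtrot, bravo, bravo]
i=0: L=bravo R=bravo -> agree -> bravo
i=1: L=delta, R=foxtrot=BASE -> take LEFT -> delta
i=2: L=echo=BASE, R=bravo -> take RIGHT -> bravo
i=3: L=delta, R=bravo=BASE -> take LEFT -> delta

Answer: bravo
delta
bravo
delta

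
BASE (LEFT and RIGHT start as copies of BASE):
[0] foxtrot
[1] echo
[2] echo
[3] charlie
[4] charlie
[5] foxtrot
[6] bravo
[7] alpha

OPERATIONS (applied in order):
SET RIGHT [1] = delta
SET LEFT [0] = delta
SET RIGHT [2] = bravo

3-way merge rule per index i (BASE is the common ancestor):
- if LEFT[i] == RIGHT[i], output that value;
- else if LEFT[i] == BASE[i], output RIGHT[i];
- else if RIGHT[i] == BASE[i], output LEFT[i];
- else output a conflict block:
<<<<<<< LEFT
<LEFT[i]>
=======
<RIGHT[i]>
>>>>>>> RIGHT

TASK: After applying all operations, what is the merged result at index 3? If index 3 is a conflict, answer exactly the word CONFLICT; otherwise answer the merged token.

Final LEFT:  [delta, echo, echo, charlie, charlie, foxtrot, bravo, alpha]
Final RIGHT: [foxtrot, delta, bravo, charlie, charlie, foxtrot, bravo, alpha]
i=0: L=delta, R=foxtrot=BASE -> take LEFT -> delta
i=1: L=echo=BASE, R=delta -> take RIGHT -> delta
i=2: L=echo=BASE, R=bravo -> take RIGHT -> bravo
i=3: L=charlie R=charlie -> agree -> charlie
i=4: L=charlie R=charlie -> agree -> charlie
i=5: L=foxtrot R=foxtrot -> agree -> foxtrot
i=6: L=bravo R=bravo -> agree -> bravo
i=7: L=alpha R=alpha -> agree -> alpha
Index 3 -> charlie

Answer: charlie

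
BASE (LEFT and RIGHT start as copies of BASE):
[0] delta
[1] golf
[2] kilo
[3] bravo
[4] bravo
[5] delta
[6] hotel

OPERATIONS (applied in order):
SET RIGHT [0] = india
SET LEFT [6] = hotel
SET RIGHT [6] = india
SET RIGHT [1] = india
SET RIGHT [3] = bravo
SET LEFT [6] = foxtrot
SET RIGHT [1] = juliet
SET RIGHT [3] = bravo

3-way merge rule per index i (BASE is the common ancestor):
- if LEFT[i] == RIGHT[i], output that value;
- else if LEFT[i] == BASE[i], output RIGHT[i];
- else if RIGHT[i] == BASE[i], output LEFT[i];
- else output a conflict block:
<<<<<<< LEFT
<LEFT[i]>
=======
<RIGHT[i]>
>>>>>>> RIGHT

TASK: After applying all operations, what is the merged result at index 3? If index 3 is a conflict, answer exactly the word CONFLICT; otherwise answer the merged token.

Answer: bravo

Derivation:
Final LEFT:  [delta, golf, kilo, bravo, bravo, delta, foxtrot]
Final RIGHT: [india, juliet, kilo, bravo, bravo, delta, india]
i=0: L=delta=BASE, R=india -> take RIGHT -> india
i=1: L=golf=BASE, R=juliet -> take RIGHT -> juliet
i=2: L=kilo R=kilo -> agree -> kilo
i=3: L=bravo R=bravo -> agree -> bravo
i=4: L=bravo R=bravo -> agree -> bravo
i=5: L=delta R=delta -> agree -> delta
i=6: BASE=hotel L=foxtrot R=india all differ -> CONFLICT
Index 3 -> bravo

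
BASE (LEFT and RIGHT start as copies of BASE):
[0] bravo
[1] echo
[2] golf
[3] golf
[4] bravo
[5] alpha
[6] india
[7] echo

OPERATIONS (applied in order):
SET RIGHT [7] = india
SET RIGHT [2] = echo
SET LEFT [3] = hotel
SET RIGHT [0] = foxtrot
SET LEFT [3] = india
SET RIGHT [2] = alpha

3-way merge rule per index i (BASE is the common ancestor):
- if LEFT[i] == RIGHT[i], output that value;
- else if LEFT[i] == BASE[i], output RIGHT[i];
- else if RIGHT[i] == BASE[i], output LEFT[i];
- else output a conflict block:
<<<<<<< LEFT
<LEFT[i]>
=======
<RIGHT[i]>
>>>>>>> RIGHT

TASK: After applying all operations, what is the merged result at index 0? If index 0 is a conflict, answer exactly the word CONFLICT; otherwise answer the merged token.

Answer: foxtrot

Derivation:
Final LEFT:  [bravo, echo, golf, india, bravo, alpha, india, echo]
Final RIGHT: [foxtrot, echo, alpha, golf, bravo, alpha, india, india]
i=0: L=bravo=BASE, R=foxtrot -> take RIGHT -> foxtrot
i=1: L=echo R=echo -> agree -> echo
i=2: L=golf=BASE, R=alpha -> take RIGHT -> alpha
i=3: L=india, R=golf=BASE -> take LEFT -> india
i=4: L=bravo R=bravo -> agree -> bravo
i=5: L=alpha R=alpha -> agree -> alpha
i=6: L=india R=india -> agree -> india
i=7: L=echo=BASE, R=india -> take RIGHT -> india
Index 0 -> foxtrot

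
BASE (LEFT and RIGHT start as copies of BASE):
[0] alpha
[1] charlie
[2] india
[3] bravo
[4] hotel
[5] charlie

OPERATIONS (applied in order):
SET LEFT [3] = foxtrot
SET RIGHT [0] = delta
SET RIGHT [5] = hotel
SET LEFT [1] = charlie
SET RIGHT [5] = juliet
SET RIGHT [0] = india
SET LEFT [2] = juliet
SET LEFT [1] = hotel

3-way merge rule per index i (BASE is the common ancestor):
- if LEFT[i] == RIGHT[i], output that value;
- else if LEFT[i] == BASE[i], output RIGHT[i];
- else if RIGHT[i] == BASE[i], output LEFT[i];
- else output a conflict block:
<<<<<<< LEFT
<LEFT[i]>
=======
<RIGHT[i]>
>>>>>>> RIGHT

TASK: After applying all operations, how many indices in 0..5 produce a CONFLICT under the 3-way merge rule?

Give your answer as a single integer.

Answer: 0

Derivation:
Final LEFT:  [alpha, hotel, juliet, foxtrot, hotel, charlie]
Final RIGHT: [india, charlie, india, bravo, hotel, juliet]
i=0: L=alpha=BASE, R=india -> take RIGHT -> india
i=1: L=hotel, R=charlie=BASE -> take LEFT -> hotel
i=2: L=juliet, R=india=BASE -> take LEFT -> juliet
i=3: L=foxtrot, R=bravo=BASE -> take LEFT -> foxtrot
i=4: L=hotel R=hotel -> agree -> hotel
i=5: L=charlie=BASE, R=juliet -> take RIGHT -> juliet
Conflict count: 0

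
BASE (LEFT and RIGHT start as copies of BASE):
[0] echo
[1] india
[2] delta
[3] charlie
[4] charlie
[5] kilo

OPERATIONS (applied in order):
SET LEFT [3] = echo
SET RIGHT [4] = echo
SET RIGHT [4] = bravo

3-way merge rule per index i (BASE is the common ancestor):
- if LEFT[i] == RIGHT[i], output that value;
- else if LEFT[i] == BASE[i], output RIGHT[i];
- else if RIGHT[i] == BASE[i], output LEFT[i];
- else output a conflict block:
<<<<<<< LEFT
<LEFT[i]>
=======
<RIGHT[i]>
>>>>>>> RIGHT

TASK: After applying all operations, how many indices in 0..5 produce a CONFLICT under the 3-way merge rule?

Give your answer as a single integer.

Answer: 0

Derivation:
Final LEFT:  [echo, india, delta, echo, charlie, kilo]
Final RIGHT: [echo, india, delta, charlie, bravo, kilo]
i=0: L=echo R=echo -> agree -> echo
i=1: L=india R=india -> agree -> india
i=2: L=delta R=delta -> agree -> delta
i=3: L=echo, R=charlie=BASE -> take LEFT -> echo
i=4: L=charlie=BASE, R=bravo -> take RIGHT -> bravo
i=5: L=kilo R=kilo -> agree -> kilo
Conflict count: 0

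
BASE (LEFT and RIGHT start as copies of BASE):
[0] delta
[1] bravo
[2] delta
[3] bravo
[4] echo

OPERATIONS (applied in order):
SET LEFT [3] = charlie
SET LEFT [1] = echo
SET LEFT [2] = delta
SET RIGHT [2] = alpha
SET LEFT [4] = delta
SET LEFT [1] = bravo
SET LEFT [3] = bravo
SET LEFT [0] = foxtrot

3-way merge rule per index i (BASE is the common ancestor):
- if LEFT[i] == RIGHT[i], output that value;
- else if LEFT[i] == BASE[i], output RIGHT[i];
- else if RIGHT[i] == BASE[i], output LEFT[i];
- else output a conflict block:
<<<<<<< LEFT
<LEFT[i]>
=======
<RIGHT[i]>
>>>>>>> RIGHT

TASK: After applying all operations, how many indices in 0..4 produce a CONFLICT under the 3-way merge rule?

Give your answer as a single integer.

Answer: 0

Derivation:
Final LEFT:  [foxtrot, bravo, delta, bravo, delta]
Final RIGHT: [delta, bravo, alpha, bravo, echo]
i=0: L=foxtrot, R=delta=BASE -> take LEFT -> foxtrot
i=1: L=bravo R=bravo -> agree -> bravo
i=2: L=delta=BASE, R=alpha -> take RIGHT -> alpha
i=3: L=bravo R=bravo -> agree -> bravo
i=4: L=delta, R=echo=BASE -> take LEFT -> delta
Conflict count: 0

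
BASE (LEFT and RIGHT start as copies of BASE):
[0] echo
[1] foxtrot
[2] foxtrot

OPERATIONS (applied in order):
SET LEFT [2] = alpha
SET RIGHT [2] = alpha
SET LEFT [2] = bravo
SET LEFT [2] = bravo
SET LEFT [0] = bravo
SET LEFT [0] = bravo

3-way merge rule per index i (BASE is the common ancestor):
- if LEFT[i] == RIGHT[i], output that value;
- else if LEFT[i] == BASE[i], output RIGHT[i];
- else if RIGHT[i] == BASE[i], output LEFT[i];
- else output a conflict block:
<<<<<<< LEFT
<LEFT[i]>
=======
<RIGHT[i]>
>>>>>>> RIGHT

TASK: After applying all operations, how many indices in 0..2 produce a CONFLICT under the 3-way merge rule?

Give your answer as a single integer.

Final LEFT:  [bravo, foxtrot, bravo]
Final RIGHT: [echo, foxtrot, alpha]
i=0: L=bravo, R=echo=BASE -> take LEFT -> bravo
i=1: L=foxtrot R=foxtrot -> agree -> foxtrot
i=2: BASE=foxtrot L=bravo R=alpha all differ -> CONFLICT
Conflict count: 1

Answer: 1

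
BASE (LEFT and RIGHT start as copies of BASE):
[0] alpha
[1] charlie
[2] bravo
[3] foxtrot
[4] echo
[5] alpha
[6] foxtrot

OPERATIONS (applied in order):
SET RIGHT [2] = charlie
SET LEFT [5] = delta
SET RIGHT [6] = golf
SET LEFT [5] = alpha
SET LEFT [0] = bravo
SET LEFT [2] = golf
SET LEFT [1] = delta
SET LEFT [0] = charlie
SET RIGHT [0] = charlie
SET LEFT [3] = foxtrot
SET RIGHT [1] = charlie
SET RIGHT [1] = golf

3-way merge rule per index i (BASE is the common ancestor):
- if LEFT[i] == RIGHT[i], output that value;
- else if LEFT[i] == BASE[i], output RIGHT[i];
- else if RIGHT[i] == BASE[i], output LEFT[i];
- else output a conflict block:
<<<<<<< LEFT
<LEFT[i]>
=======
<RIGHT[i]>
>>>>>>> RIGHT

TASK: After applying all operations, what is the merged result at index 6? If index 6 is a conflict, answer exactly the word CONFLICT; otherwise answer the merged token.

Answer: golf

Derivation:
Final LEFT:  [charlie, delta, golf, foxtrot, echo, alpha, foxtrot]
Final RIGHT: [charlie, golf, charlie, foxtrot, echo, alpha, golf]
i=0: L=charlie R=charlie -> agree -> charlie
i=1: BASE=charlie L=delta R=golf all differ -> CONFLICT
i=2: BASE=bravo L=golf R=charlie all differ -> CONFLICT
i=3: L=foxtrot R=foxtrot -> agree -> foxtrot
i=4: L=echo R=echo -> agree -> echo
i=5: L=alpha R=alpha -> agree -> alpha
i=6: L=foxtrot=BASE, R=golf -> take RIGHT -> golf
Index 6 -> golf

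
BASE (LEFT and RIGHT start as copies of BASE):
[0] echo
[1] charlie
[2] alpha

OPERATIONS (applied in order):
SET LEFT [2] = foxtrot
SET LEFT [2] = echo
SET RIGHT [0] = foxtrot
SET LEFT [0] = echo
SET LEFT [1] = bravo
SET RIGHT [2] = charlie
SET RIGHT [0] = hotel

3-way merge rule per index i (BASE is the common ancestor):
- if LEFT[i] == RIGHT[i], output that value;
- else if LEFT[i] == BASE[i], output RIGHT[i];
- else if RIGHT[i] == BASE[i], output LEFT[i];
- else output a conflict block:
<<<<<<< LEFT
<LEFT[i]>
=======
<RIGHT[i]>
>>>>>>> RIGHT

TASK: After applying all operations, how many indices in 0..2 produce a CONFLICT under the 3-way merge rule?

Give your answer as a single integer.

Answer: 1

Derivation:
Final LEFT:  [echo, bravo, echo]
Final RIGHT: [hotel, charlie, charlie]
i=0: L=echo=BASE, R=hotel -> take RIGHT -> hotel
i=1: L=bravo, R=charlie=BASE -> take LEFT -> bravo
i=2: BASE=alpha L=echo R=charlie all differ -> CONFLICT
Conflict count: 1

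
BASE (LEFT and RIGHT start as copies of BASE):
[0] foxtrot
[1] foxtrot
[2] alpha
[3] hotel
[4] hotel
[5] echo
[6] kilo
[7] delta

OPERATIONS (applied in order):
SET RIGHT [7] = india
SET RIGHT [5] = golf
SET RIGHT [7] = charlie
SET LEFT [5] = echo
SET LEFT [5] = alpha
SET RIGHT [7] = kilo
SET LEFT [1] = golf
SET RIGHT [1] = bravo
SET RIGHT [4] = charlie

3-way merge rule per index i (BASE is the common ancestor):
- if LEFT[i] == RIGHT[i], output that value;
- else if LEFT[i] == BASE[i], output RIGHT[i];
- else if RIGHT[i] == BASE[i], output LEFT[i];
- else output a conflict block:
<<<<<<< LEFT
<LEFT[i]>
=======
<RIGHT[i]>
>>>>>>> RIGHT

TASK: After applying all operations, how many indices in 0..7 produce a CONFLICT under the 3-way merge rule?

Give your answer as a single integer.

Final LEFT:  [foxtrot, golf, alpha, hotel, hotel, alpha, kilo, delta]
Final RIGHT: [foxtrot, bravo, alpha, hotel, charlie, golf, kilo, kilo]
i=0: L=foxtrot R=foxtrot -> agree -> foxtrot
i=1: BASE=foxtrot L=golf R=bravo all differ -> CONFLICT
i=2: L=alpha R=alpha -> agree -> alpha
i=3: L=hotel R=hotel -> agree -> hotel
i=4: L=hotel=BASE, R=charlie -> take RIGHT -> charlie
i=5: BASE=echo L=alpha R=golf all differ -> CONFLICT
i=6: L=kilo R=kilo -> agree -> kilo
i=7: L=delta=BASE, R=kilo -> take RIGHT -> kilo
Conflict count: 2

Answer: 2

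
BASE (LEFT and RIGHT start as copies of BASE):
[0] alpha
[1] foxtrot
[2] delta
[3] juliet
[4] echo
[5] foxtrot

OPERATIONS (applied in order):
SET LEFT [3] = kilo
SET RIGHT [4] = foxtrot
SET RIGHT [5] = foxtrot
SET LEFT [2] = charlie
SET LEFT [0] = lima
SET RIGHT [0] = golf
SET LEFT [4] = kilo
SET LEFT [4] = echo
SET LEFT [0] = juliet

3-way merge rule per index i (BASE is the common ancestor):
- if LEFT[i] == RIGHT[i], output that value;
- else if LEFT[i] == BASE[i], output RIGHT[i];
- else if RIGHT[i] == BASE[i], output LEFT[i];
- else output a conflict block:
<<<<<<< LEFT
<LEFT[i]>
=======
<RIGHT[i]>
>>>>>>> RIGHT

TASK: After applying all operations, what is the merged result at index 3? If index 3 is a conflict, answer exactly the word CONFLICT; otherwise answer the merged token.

Answer: kilo

Derivation:
Final LEFT:  [juliet, foxtrot, charlie, kilo, echo, foxtrot]
Final RIGHT: [golf, foxtrot, delta, juliet, foxtrot, foxtrot]
i=0: BASE=alpha L=juliet R=golf all differ -> CONFLICT
i=1: L=foxtrot R=foxtrot -> agree -> foxtrot
i=2: L=charlie, R=delta=BASE -> take LEFT -> charlie
i=3: L=kilo, R=juliet=BASE -> take LEFT -> kilo
i=4: L=echo=BASE, R=foxtrot -> take RIGHT -> foxtrot
i=5: L=foxtrot R=foxtrot -> agree -> foxtrot
Index 3 -> kilo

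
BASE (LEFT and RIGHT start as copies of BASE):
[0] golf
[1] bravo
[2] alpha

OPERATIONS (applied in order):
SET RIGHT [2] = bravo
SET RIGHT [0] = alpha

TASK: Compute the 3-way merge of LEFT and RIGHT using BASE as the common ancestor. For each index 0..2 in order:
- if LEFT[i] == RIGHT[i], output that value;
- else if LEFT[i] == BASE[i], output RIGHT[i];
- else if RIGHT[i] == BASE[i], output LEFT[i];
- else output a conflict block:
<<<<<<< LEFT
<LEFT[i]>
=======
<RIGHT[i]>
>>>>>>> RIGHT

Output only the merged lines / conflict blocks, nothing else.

Final LEFT:  [golf, bravo, alpha]
Final RIGHT: [alpha, bravo, bravo]
i=0: L=golf=BASE, R=alpha -> take RIGHT -> alpha
i=1: L=bravo R=bravo -> agree -> bravo
i=2: L=alpha=BASE, R=bravo -> take RIGHT -> bravo

Answer: alpha
bravo
bravo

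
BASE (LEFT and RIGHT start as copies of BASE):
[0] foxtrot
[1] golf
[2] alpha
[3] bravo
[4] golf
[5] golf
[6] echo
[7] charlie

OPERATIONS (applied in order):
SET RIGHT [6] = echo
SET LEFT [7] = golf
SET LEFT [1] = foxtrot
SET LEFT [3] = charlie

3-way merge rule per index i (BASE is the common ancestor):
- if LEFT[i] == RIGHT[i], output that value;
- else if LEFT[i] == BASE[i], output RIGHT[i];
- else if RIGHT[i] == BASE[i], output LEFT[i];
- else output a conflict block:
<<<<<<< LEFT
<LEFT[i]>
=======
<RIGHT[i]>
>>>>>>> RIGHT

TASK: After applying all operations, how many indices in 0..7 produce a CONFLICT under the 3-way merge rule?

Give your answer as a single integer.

Final LEFT:  [foxtrot, foxtrot, alpha, charlie, golf, golf, echo, golf]
Final RIGHT: [foxtrot, golf, alpha, bravo, golf, golf, echo, charlie]
i=0: L=foxtrot R=foxtrot -> agree -> foxtrot
i=1: L=foxtrot, R=golf=BASE -> take LEFT -> foxtrot
i=2: L=alpha R=alpha -> agree -> alpha
i=3: L=charlie, R=bravo=BASE -> take LEFT -> charlie
i=4: L=golf R=golf -> agree -> golf
i=5: L=golf R=golf -> agree -> golf
i=6: L=echo R=echo -> agree -> echo
i=7: L=golf, R=charlie=BASE -> take LEFT -> golf
Conflict count: 0

Answer: 0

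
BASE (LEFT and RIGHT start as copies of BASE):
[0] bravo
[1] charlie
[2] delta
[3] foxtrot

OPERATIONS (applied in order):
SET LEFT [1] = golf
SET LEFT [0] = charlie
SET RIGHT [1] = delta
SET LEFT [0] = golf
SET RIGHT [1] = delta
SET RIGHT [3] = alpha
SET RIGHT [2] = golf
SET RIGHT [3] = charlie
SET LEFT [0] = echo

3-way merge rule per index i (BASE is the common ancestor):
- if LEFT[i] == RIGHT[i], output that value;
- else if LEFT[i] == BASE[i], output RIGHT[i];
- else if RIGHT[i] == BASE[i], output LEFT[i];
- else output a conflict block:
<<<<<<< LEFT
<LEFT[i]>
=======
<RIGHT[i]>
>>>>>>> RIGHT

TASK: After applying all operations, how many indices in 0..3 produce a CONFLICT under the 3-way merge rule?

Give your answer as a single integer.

Final LEFT:  [echo, golf, delta, foxtrot]
Final RIGHT: [bravo, delta, golf, charlie]
i=0: L=echo, R=bravo=BASE -> take LEFT -> echo
i=1: BASE=charlie L=golf R=delta all differ -> CONFLICT
i=2: L=delta=BASE, R=golf -> take RIGHT -> golf
i=3: L=foxtrot=BASE, R=charlie -> take RIGHT -> charlie
Conflict count: 1

Answer: 1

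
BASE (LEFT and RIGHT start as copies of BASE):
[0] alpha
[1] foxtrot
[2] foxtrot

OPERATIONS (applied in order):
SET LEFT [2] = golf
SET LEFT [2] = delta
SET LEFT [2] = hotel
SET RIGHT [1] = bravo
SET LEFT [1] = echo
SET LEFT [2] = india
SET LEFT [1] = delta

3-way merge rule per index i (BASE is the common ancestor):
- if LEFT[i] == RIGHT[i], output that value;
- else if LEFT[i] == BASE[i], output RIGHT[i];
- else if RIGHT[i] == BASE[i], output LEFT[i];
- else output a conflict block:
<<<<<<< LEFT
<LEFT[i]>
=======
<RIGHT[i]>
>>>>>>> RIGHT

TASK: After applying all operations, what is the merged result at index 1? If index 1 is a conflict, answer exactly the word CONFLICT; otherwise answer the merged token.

Answer: CONFLICT

Derivation:
Final LEFT:  [alpha, delta, india]
Final RIGHT: [alpha, bravo, foxtrot]
i=0: L=alpha R=alpha -> agree -> alpha
i=1: BASE=foxtrot L=delta R=bravo all differ -> CONFLICT
i=2: L=india, R=foxtrot=BASE -> take LEFT -> india
Index 1 -> CONFLICT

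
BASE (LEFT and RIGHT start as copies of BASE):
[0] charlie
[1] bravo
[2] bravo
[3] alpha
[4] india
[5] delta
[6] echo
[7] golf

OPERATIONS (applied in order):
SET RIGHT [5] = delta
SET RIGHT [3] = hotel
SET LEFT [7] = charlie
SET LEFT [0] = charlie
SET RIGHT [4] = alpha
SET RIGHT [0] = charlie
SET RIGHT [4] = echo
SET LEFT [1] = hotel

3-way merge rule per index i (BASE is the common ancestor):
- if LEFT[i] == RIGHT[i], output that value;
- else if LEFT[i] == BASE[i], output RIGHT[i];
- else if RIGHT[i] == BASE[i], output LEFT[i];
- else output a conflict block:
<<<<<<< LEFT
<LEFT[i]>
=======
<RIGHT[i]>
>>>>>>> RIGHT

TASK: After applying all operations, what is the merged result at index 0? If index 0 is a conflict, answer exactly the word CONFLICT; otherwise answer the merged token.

Answer: charlie

Derivation:
Final LEFT:  [charlie, hotel, bravo, alpha, india, delta, echo, charlie]
Final RIGHT: [charlie, bravo, bravo, hotel, echo, delta, echo, golf]
i=0: L=charlie R=charlie -> agree -> charlie
i=1: L=hotel, R=bravo=BASE -> take LEFT -> hotel
i=2: L=bravo R=bravo -> agree -> bravo
i=3: L=alpha=BASE, R=hotel -> take RIGHT -> hotel
i=4: L=india=BASE, R=echo -> take RIGHT -> echo
i=5: L=delta R=delta -> agree -> delta
i=6: L=echo R=echo -> agree -> echo
i=7: L=charlie, R=golf=BASE -> take LEFT -> charlie
Index 0 -> charlie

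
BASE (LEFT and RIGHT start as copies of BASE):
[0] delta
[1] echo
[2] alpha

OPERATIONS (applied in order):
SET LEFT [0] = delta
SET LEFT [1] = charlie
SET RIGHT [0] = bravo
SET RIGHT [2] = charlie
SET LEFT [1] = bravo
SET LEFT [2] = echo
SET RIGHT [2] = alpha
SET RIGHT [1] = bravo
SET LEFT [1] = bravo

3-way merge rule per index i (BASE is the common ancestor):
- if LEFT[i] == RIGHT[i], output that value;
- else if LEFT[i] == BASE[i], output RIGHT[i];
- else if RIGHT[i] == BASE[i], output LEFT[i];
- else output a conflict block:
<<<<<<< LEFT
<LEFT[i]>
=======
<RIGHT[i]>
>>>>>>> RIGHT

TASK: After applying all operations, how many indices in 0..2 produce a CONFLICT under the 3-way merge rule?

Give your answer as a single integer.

Answer: 0

Derivation:
Final LEFT:  [delta, bravo, echo]
Final RIGHT: [bravo, bravo, alpha]
i=0: L=delta=BASE, R=bravo -> take RIGHT -> bravo
i=1: L=bravo R=bravo -> agree -> bravo
i=2: L=echo, R=alpha=BASE -> take LEFT -> echo
Conflict count: 0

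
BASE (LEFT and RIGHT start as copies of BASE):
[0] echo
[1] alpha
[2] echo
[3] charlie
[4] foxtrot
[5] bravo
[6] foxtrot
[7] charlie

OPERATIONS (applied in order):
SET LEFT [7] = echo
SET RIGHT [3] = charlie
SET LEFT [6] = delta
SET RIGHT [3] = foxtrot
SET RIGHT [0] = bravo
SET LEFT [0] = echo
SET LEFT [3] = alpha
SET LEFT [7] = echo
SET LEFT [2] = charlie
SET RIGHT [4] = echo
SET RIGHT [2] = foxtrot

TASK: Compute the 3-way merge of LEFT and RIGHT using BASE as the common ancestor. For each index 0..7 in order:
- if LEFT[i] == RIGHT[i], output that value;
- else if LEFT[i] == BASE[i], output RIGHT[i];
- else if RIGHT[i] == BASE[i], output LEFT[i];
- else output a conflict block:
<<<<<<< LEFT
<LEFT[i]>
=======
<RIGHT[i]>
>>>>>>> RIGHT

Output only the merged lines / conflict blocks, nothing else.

Final LEFT:  [echo, alpha, charlie, alpha, foxtrot, bravo, delta, echo]
Final RIGHT: [bravo, alpha, foxtrot, foxtrot, echo, bravo, foxtrot, charlie]
i=0: L=echo=BASE, R=bravo -> take RIGHT -> bravo
i=1: L=alpha R=alpha -> agree -> alpha
i=2: BASE=echo L=charlie R=foxtrot all differ -> CONFLICT
i=3: BASE=charlie L=alpha R=foxtrot all differ -> CONFLICT
i=4: L=foxtrot=BASE, R=echo -> take RIGHT -> echo
i=5: L=bravo R=bravo -> agree -> bravo
i=6: L=delta, R=foxtrot=BASE -> take LEFT -> delta
i=7: L=echo, R=charlie=BASE -> take LEFT -> echo

Answer: bravo
alpha
<<<<<<< LEFT
charlie
=======
foxtrot
>>>>>>> RIGHT
<<<<<<< LEFT
alpha
=======
foxtrot
>>>>>>> RIGHT
echo
bravo
delta
echo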